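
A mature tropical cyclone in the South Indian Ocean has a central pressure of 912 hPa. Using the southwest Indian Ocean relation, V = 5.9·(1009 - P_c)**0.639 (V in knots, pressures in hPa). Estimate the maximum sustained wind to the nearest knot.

ΔP = 1009 − 912 = 97 hPa.
97^0.639 ≈ 18.601.
V ≈ 5.9 × 18.601 ≈ 109.7 kt.

110 kt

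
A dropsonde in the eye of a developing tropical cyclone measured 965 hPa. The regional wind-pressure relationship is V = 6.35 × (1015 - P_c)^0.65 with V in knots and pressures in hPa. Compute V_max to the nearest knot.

81 kt

ΔP = 1015 − 965 = 50 hPa.
50^0.65 ≈ 12.715.
V ≈ 6.35 × 12.715 ≈ 80.7 kt.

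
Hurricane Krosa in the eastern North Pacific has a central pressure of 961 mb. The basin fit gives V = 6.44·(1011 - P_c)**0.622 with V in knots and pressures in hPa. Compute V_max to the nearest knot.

73 kt

ΔP = 1011 − 961 = 50 mb.
50^0.622 ≈ 11.396.
V ≈ 6.44 × 11.396 ≈ 73.4 kt.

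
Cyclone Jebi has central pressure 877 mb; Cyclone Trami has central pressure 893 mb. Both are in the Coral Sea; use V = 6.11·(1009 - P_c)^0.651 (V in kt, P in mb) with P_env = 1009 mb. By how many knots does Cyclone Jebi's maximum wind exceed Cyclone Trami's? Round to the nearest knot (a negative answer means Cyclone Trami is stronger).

12 kt

Cyclone Jebi: ΔP = 132; V ≈ 6.11 × 132^0.651 ≈ 146.74 kt.
Cyclone Trami: ΔP = 116; V ≈ 6.11 × 116^0.651 ≈ 134.90 kt.
Difference ≈ 146.74 − 134.90 = 11.84 → 12 kt.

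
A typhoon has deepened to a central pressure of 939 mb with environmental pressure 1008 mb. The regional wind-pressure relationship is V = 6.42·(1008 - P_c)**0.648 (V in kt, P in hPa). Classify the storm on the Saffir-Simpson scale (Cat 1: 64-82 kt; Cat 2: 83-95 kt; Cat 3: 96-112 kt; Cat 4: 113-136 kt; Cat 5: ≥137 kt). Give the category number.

ΔP = 1008 − 939 = 69 mb.
V ≈ 6.42 × 69^0.648 = 6.42 × 15.54 ≈ 100 kt.
100 kt falls in the Category 3 band.

3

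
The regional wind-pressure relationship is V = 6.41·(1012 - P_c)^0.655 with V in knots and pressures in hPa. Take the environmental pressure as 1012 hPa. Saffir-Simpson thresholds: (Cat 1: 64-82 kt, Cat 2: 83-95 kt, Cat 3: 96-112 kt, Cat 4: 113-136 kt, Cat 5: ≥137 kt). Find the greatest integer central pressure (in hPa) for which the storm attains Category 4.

932 hPa

Category 4 begins at V = 113 kt.
Required ΔP = (113/6.41)^(1/0.655) = 17.629^1.527 ≈ 79.91 hPa.
P_c ≤ 1012 − 79.91 = 932.09, so the highest integer P_c is 932 hPa.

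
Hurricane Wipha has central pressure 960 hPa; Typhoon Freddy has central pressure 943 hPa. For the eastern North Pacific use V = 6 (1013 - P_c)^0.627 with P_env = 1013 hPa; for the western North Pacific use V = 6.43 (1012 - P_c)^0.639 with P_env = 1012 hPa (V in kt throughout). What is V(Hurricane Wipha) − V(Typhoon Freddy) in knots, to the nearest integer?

-24 kt

Hurricane Wipha: ΔP = 53; V ≈ 6 × 53^0.627 ≈ 72.32 kt.
Typhoon Freddy: ΔP = 69; V ≈ 6.43 × 69^0.639 ≈ 96.21 kt.
Difference ≈ 72.32 − 96.21 = -23.89 → -24 kt.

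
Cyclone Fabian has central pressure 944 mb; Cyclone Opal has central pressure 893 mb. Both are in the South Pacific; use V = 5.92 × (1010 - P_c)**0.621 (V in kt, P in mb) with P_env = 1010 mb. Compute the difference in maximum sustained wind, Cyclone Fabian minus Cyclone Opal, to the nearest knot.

Cyclone Fabian: ΔP = 66; V ≈ 5.92 × 66^0.621 ≈ 79.85 kt.
Cyclone Opal: ΔP = 117; V ≈ 5.92 × 117^0.621 ≈ 113.94 kt.
Difference ≈ 79.85 − 113.94 = -34.09 → -34 kt.

-34 kt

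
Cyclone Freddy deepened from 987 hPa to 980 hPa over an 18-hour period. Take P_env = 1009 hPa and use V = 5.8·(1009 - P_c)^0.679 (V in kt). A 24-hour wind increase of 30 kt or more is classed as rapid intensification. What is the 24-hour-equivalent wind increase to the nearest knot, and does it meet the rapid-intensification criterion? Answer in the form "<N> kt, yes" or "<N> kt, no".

13 kt, no

V₁: ΔP = 22, V ≈ 5.8 × 22^0.679 ≈ 47.31 kt.
V₂: ΔP = 29, V ≈ 5.8 × 29^0.679 ≈ 57.07 kt.
ΔV over 18 h = 9.76 kt → 24 h equivalent = 9.76 × 24/18 ≈ 13.01 kt.
13 kt < 30 kt ⇒ not rapid intensification.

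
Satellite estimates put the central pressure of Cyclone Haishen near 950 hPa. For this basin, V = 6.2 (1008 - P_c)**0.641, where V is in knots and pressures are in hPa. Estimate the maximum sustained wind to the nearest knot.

84 kt

ΔP = 1008 − 950 = 58 hPa.
58^0.641 ≈ 13.501.
V ≈ 6.2 × 13.501 ≈ 83.7 kt.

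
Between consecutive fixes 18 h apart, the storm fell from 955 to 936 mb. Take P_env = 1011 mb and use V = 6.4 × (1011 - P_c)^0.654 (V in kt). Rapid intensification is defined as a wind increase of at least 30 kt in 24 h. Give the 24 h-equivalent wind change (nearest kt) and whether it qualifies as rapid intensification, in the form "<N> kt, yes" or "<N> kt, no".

25 kt, no

V₁: ΔP = 56, V ≈ 6.4 × 56^0.654 ≈ 89.02 kt.
V₂: ΔP = 75, V ≈ 6.4 × 75^0.654 ≈ 107.76 kt.
ΔV over 18 h = 18.74 kt → 24 h equivalent = 18.74 × 24/18 ≈ 24.99 kt.
25 kt < 30 kt ⇒ not rapid intensification.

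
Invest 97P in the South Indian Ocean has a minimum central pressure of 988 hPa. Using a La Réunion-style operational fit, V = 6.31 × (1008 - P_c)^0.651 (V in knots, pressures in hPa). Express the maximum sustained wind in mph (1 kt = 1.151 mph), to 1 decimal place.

51.1 mph

ΔP = 1008 − 988 = 20 hPa.
V ≈ 6.31 × 20^0.651 = 6.31 × 7.030 ≈ 44.361 kt.
44.361 × 1.151 ≈ 51.06 mph → 51.1 mph.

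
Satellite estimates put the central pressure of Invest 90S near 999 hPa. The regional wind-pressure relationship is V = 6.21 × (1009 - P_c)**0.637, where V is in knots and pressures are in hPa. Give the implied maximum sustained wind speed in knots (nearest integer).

ΔP = 1009 − 999 = 10 hPa.
10^0.637 ≈ 4.335.
V ≈ 6.21 × 4.335 ≈ 26.9 kt.

27 kt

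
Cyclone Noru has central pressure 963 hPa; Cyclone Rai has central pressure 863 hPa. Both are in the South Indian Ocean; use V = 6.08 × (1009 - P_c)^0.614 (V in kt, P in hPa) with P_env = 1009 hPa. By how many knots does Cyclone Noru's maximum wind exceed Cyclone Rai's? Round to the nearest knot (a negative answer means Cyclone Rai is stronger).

-66 kt

Cyclone Noru: ΔP = 46; V ≈ 6.08 × 46^0.614 ≈ 63.80 kt.
Cyclone Rai: ΔP = 146; V ≈ 6.08 × 146^0.614 ≈ 129.66 kt.
Difference ≈ 63.80 − 129.66 = -65.86 → -66 kt.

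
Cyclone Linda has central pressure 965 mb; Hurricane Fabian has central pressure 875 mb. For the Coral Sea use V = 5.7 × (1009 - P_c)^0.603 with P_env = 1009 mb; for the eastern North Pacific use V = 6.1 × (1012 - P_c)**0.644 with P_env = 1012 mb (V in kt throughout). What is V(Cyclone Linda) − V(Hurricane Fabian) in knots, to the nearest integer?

Cyclone Linda: ΔP = 44; V ≈ 5.7 × 44^0.603 ≈ 55.83 kt.
Hurricane Fabian: ΔP = 137; V ≈ 6.1 × 137^0.644 ≈ 145.00 kt.
Difference ≈ 55.83 − 145.00 = -89.17 → -89 kt.

-89 kt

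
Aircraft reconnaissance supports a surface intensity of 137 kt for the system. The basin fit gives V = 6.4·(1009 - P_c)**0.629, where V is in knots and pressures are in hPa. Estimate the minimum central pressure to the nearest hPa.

ΔP = (V / 6.4)^(1/0.629) = (137/6.4)^1.590.
137/6.4 = 21.406; 21.406^1.590 ≈ 130.41 hPa.
P_c = 1009 − 130.41 = 878.59 ≈ 879 hPa.

879 hPa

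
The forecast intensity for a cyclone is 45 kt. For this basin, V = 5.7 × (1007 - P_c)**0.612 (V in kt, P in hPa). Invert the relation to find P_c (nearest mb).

978 mb

ΔP = (V / 5.7)^(1/0.612) = (45/5.7)^1.634.
45/5.7 = 7.895; 7.895^1.634 ≈ 29.26 mb.
P_c = 1007 − 29.26 = 977.74 ≈ 978 mb.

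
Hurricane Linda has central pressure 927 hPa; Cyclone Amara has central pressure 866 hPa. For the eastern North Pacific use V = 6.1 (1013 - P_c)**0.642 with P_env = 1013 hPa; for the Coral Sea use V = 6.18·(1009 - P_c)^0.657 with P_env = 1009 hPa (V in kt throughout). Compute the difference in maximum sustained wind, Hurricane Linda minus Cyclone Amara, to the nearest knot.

Hurricane Linda: ΔP = 86; V ≈ 6.1 × 86^0.642 ≈ 106.48 kt.
Cyclone Amara: ΔP = 143; V ≈ 6.18 × 143^0.657 ≈ 161.08 kt.
Difference ≈ 106.48 − 161.08 = -54.60 → -55 kt.

-55 kt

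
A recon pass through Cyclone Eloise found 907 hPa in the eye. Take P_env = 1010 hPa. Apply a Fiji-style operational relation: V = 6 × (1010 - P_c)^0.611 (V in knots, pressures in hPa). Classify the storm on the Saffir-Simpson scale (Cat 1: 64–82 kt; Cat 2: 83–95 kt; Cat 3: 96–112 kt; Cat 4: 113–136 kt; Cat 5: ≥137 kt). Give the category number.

ΔP = 1010 − 907 = 103 hPa.
V ≈ 6 × 103^0.611 = 6 × 16.98 ≈ 102 kt.
102 kt falls in the Category 3 band.

3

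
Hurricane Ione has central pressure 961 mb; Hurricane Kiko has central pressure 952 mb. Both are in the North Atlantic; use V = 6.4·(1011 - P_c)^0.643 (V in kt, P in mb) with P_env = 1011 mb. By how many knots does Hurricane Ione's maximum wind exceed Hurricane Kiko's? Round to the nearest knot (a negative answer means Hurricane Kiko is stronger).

Hurricane Ione: ΔP = 50; V ≈ 6.4 × 50^0.643 ≈ 79.18 kt.
Hurricane Kiko: ΔP = 59; V ≈ 6.4 × 59^0.643 ≈ 88.07 kt.
Difference ≈ 79.18 − 88.07 = -8.89 → -9 kt.

-9 kt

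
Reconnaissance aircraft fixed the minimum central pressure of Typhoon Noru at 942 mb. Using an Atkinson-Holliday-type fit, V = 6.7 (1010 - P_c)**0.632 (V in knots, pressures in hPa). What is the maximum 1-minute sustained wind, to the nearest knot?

ΔP = 1010 − 942 = 68 mb.
68^0.632 ≈ 14.393.
V ≈ 6.7 × 14.393 ≈ 96.4 kt.

96 kt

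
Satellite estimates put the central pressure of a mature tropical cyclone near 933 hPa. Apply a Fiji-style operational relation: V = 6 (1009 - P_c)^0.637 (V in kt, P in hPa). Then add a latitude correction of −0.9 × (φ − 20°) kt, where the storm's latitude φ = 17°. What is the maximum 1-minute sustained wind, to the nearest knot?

ΔP = 1009 − 933 = 76 hPa.
76^0.637 ≈ 15.779.
V ≈ 6 × 15.779 ≈ 94.7 kt.
Latitude correction: −0.9 × (17 − 20) = 2.7 kt.
Corrected V ≈ 97.4 kt → 97 kt.

97 kt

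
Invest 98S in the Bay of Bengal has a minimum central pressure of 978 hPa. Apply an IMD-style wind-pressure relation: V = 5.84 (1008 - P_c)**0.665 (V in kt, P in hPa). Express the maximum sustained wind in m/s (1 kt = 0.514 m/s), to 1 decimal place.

ΔP = 1008 − 978 = 30 hPa.
V ≈ 5.84 × 30^0.665 = 5.84 × 9.600 ≈ 56.066 kt.
56.066 × 0.514 ≈ 28.82 m/s → 28.8 m/s.

28.8 m/s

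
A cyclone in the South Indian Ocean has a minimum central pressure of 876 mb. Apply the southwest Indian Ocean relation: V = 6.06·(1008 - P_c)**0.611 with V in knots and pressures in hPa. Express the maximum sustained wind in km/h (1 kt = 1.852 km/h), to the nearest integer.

222 km/h

ΔP = 1008 − 876 = 132 mb.
V ≈ 6.06 × 132^0.611 = 6.06 × 19.755 ≈ 119.714 kt.
119.714 × 1.852 ≈ 221.71 km/h → 222 km/h.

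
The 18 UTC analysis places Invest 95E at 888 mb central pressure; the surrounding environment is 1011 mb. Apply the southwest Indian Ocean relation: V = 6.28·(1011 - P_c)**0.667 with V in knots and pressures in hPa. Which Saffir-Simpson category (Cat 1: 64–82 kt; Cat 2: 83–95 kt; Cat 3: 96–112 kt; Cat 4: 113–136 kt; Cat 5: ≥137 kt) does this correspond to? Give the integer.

5

ΔP = 1011 − 888 = 123 mb.
V ≈ 6.28 × 123^0.667 = 6.28 × 24.77 ≈ 156 kt.
156 kt falls in the Category 5 band.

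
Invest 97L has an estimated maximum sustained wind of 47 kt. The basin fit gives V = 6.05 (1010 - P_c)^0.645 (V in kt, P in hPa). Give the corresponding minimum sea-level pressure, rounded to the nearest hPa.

ΔP = (V / 6.05)^(1/0.645) = (47/6.05)^1.550.
47/6.05 = 7.769; 7.769^1.550 ≈ 24.01 hPa.
P_c = 1010 − 24.01 = 985.99 ≈ 986 hPa.

986 hPa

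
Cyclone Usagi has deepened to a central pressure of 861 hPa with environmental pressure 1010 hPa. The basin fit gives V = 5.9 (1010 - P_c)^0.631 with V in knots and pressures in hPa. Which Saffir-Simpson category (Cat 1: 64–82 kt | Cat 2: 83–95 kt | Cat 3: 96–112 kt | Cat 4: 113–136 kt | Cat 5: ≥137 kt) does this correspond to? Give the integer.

5

ΔP = 1010 − 861 = 149 hPa.
V ≈ 5.9 × 149^0.631 = 5.9 × 23.51 ≈ 139 kt.
139 kt falls in the Category 5 band.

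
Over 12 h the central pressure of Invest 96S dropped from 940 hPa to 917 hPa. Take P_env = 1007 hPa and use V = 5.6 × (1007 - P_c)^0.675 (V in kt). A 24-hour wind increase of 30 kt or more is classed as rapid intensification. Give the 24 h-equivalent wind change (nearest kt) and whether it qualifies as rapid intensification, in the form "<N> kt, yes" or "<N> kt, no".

V₁: ΔP = 67, V ≈ 5.6 × 67^0.675 ≈ 95.67 kt.
V₂: ΔP = 90, V ≈ 5.6 × 90^0.675 ≈ 116.76 kt.
ΔV over 12 h = 21.09 kt → 24 h equivalent = 21.09 × 24/12 ≈ 42.18 kt.
42 kt ≥ 30 kt ⇒ rapid intensification.

42 kt, yes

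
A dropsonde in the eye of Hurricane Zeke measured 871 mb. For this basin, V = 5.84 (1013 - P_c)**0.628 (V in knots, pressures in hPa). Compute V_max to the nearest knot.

131 kt

ΔP = 1013 − 871 = 142 mb.
142^0.628 ≈ 22.472.
V ≈ 5.84 × 22.472 ≈ 131.2 kt.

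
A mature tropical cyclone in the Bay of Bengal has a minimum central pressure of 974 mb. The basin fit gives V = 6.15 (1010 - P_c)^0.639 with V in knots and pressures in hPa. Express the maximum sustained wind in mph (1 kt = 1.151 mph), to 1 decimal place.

69.9 mph

ΔP = 1010 − 974 = 36 mb.
V ≈ 6.15 × 36^0.639 = 6.15 × 9.874 ≈ 60.723 kt.
60.723 × 1.151 ≈ 69.89 mph → 69.9 mph.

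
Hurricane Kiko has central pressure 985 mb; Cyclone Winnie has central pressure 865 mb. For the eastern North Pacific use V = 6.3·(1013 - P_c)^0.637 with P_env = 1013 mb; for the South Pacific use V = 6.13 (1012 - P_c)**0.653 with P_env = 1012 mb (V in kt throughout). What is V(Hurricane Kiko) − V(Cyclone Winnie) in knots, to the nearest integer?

-107 kt

Hurricane Kiko: ΔP = 28; V ≈ 6.3 × 28^0.637 ≈ 52.62 kt.
Cyclone Winnie: ΔP = 147; V ≈ 6.13 × 147^0.653 ≈ 159.48 kt.
Difference ≈ 52.62 − 159.48 = -106.86 → -107 kt.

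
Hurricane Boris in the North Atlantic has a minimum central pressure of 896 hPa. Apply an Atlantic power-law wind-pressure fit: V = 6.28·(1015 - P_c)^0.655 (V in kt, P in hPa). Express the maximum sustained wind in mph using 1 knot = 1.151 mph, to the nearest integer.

165 mph

ΔP = 1015 − 896 = 119 hPa.
V ≈ 6.28 × 119^0.655 = 6.28 × 22.881 ≈ 143.695 kt.
143.695 × 1.151 ≈ 165.39 mph → 165 mph.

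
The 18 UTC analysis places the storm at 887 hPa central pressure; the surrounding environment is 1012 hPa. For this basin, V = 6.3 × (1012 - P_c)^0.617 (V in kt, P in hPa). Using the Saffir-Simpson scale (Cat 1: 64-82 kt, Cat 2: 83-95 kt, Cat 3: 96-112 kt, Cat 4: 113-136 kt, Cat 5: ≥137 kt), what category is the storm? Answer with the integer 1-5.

4

ΔP = 1012 − 887 = 125 hPa.
V ≈ 6.3 × 125^0.617 = 6.3 × 19.67 ≈ 124 kt.
124 kt falls in the Category 4 band.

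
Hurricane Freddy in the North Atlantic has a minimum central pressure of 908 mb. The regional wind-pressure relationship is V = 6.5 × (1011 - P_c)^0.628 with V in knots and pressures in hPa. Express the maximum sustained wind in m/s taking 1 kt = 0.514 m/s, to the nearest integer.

ΔP = 1011 − 908 = 103 mb.
V ≈ 6.5 × 103^0.628 = 6.5 × 18.368 ≈ 119.392 kt.
119.392 × 0.514 ≈ 61.37 m/s → 61 m/s.

61 m/s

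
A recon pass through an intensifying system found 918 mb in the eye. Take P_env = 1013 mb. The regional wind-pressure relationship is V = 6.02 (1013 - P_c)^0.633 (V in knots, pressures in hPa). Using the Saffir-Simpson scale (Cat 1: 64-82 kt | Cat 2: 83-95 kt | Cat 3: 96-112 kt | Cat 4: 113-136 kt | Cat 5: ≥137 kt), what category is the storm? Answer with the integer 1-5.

ΔP = 1013 − 918 = 95 mb.
V ≈ 6.02 × 95^0.633 = 6.02 × 17.86 ≈ 108 kt.
108 kt falls in the Category 3 band.

3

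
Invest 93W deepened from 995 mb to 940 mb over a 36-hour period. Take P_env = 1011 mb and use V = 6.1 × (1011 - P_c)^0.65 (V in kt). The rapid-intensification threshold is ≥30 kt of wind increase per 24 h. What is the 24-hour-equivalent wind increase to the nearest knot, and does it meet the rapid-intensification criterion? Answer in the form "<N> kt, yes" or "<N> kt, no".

V₁: ΔP = 16, V ≈ 6.1 × 16^0.65 ≈ 36.98 kt.
V₂: ΔP = 71, V ≈ 6.1 × 71^0.65 ≈ 97.42 kt.
ΔV over 36 h = 60.44 kt → 24 h equivalent = 60.44 × 24/36 ≈ 40.29 kt.
40 kt ≥ 30 kt ⇒ rapid intensification.

40 kt, yes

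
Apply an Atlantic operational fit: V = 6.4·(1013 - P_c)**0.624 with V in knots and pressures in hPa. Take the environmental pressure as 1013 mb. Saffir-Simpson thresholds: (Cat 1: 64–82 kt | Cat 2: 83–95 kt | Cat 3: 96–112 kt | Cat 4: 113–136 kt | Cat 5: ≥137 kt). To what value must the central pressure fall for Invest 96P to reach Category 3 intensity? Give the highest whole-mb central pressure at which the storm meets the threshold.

Category 3 begins at V = 96 kt.
Required ΔP = (96/6.4)^(1/0.624) = 15.000^1.603 ≈ 76.69 mb.
P_c ≤ 1013 − 76.69 = 936.31, so the highest integer P_c is 936 mb.

936 mb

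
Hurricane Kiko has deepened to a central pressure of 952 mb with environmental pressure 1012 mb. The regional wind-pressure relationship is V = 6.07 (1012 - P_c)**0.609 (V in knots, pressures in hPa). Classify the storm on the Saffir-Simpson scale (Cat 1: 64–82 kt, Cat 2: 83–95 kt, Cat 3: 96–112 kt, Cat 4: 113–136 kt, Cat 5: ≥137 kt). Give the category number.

1

ΔP = 1012 − 952 = 60 mb.
V ≈ 6.07 × 60^0.609 = 6.07 × 12.10 ≈ 73 kt.
73 kt falls in the Category 1 band.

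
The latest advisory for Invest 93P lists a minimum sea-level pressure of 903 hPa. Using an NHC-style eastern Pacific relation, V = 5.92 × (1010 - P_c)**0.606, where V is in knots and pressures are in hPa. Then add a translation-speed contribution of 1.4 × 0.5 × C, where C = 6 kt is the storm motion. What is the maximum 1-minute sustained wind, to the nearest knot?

ΔP = 1010 − 903 = 107 hPa.
107^0.606 ≈ 16.975.
V ≈ 5.92 × 16.975 ≈ 100.5 kt.
Translation term: 1.4 × 0.5 × 6 = 4.2 kt.
Corrected V ≈ 104.7 kt → 105 kt.

105 kt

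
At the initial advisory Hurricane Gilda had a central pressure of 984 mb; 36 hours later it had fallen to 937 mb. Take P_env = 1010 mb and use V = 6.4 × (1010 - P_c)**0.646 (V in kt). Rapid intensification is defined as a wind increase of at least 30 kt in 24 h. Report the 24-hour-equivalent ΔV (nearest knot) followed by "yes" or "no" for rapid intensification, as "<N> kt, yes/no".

V₁: ΔP = 26, V ≈ 6.4 × 26^0.646 ≈ 52.51 kt.
V₂: ΔP = 73, V ≈ 6.4 × 73^0.646 ≈ 102.30 kt.
ΔV over 36 h = 49.79 kt → 24 h equivalent = 49.79 × 24/36 ≈ 33.19 kt.
33 kt ≥ 30 kt ⇒ rapid intensification.

33 kt, yes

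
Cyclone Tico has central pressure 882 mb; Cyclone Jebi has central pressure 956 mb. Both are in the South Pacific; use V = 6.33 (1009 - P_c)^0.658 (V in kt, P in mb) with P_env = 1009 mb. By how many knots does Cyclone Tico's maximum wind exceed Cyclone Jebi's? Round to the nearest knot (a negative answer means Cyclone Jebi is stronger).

67 kt

Cyclone Tico: ΔP = 127; V ≈ 6.33 × 127^0.658 ≈ 153.36 kt.
Cyclone Jebi: ΔP = 53; V ≈ 6.33 × 53^0.658 ≈ 86.29 kt.
Difference ≈ 153.36 − 86.29 = 67.07 → 67 kt.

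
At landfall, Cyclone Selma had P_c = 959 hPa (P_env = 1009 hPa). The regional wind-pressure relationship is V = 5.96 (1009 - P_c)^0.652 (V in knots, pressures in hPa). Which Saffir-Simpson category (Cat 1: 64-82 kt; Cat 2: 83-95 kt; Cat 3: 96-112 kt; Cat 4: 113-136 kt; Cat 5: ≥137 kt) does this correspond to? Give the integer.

1

ΔP = 1009 − 959 = 50 hPa.
V ≈ 5.96 × 50^0.652 = 5.96 × 12.82 ≈ 76 kt.
76 kt falls in the Category 1 band.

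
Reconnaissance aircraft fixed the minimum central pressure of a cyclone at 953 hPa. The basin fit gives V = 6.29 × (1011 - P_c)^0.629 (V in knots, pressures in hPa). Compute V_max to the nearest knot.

81 kt

ΔP = 1011 − 953 = 58 hPa.
58^0.629 ≈ 12.859.
V ≈ 6.29 × 12.859 ≈ 80.9 kt.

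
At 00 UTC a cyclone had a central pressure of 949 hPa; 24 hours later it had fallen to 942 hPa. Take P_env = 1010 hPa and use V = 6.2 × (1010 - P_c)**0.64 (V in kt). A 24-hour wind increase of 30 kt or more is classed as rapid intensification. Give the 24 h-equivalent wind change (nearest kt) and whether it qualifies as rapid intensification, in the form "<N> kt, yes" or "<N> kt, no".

V₁: ΔP = 61, V ≈ 6.2 × 61^0.64 ≈ 86.10 kt.
V₂: ΔP = 68, V ≈ 6.2 × 68^0.64 ≈ 92.30 kt.
ΔV over 24 h = 6.20 kt → 24 h equivalent = 6.20 × 24/24 ≈ 6.20 kt.
6 kt < 30 kt ⇒ not rapid intensification.

6 kt, no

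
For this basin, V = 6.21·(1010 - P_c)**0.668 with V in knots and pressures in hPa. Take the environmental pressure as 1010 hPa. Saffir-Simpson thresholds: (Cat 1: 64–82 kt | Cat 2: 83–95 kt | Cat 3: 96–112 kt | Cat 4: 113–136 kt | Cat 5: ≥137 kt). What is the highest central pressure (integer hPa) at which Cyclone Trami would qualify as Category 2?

961 hPa

Category 2 begins at V = 83 kt.
Required ΔP = (83/6.21)^(1/0.668) = 13.366^1.497 ≈ 48.49 hPa.
P_c ≤ 1010 − 48.49 = 961.51, so the highest integer P_c is 961 hPa.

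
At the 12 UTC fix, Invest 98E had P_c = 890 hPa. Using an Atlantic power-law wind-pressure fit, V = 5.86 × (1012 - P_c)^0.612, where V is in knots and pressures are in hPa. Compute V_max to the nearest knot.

111 kt

ΔP = 1012 − 890 = 122 hPa.
122^0.612 ≈ 18.917.
V ≈ 5.86 × 18.917 ≈ 110.9 kt.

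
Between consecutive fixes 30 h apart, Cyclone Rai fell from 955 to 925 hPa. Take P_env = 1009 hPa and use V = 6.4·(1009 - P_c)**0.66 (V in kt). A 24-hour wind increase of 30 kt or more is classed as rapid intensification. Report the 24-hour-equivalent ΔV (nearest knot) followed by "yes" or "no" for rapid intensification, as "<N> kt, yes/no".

V₁: ΔP = 54, V ≈ 6.4 × 54^0.66 ≈ 89.03 kt.
V₂: ΔP = 84, V ≈ 6.4 × 84^0.66 ≈ 119.18 kt.
ΔV over 30 h = 30.15 kt → 24 h equivalent = 30.15 × 24/30 ≈ 24.12 kt.
24 kt < 30 kt ⇒ not rapid intensification.

24 kt, no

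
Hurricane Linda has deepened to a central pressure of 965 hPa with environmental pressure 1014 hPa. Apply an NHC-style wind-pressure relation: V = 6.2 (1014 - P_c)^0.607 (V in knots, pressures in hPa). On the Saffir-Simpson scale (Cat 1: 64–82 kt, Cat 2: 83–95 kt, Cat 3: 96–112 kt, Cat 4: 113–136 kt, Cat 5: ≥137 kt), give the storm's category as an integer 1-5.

1

ΔP = 1014 − 965 = 49 hPa.
V ≈ 6.2 × 49^0.607 = 6.2 × 10.62 ≈ 66 kt.
66 kt falls in the Category 1 band.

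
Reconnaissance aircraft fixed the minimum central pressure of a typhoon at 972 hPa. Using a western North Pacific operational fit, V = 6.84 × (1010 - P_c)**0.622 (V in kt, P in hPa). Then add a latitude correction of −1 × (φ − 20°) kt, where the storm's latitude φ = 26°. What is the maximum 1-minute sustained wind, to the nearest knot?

60 kt

ΔP = 1010 − 972 = 38 hPa.
38^0.622 ≈ 9.608.
V ≈ 6.84 × 9.608 ≈ 65.7 kt.
Latitude correction: −1 × (26 − 20) = -6 kt.
Corrected V ≈ 59.7 kt → 60 kt.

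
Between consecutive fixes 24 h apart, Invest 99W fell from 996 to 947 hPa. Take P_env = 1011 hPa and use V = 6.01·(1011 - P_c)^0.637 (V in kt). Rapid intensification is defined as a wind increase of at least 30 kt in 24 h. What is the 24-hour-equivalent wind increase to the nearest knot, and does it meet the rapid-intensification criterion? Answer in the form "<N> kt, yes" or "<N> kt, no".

V₁: ΔP = 15, V ≈ 6.01 × 15^0.637 ≈ 33.73 kt.
V₂: ΔP = 64, V ≈ 6.01 × 64^0.637 ≈ 85.00 kt.
ΔV over 24 h = 51.27 kt → 24 h equivalent = 51.27 × 24/24 ≈ 51.27 kt.
51 kt ≥ 30 kt ⇒ rapid intensification.

51 kt, yes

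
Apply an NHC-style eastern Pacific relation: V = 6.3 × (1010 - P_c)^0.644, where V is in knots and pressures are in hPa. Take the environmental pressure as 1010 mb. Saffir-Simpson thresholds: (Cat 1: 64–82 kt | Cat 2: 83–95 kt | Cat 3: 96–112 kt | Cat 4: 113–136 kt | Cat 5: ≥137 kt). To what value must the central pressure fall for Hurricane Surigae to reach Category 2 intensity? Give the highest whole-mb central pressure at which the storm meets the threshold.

955 mb

Category 2 begins at V = 83 kt.
Required ΔP = (83/6.3)^(1/0.644) = 13.175^1.553 ≈ 54.79 mb.
P_c ≤ 1010 − 54.79 = 955.21, so the highest integer P_c is 955 mb.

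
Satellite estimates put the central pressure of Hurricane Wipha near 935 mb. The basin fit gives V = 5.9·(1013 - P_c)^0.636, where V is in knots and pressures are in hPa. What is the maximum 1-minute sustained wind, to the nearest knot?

94 kt

ΔP = 1013 − 935 = 78 mb.
78^0.636 ≈ 15.972.
V ≈ 5.9 × 15.972 ≈ 94.2 kt.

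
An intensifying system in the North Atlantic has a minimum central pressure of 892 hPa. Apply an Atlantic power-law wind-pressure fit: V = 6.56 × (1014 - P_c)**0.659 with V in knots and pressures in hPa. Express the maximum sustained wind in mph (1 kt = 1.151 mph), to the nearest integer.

ΔP = 1014 − 892 = 122 hPa.
V ≈ 6.56 × 122^0.659 = 6.56 × 23.709 ≈ 155.530 kt.
155.530 × 1.151 ≈ 179.02 mph → 179 mph.

179 mph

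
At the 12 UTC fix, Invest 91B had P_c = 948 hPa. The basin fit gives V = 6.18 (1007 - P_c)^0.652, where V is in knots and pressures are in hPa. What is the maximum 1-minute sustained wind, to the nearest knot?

88 kt

ΔP = 1007 − 948 = 59 hPa.
59^0.652 ≈ 14.276.
V ≈ 6.18 × 14.276 ≈ 88.2 kt.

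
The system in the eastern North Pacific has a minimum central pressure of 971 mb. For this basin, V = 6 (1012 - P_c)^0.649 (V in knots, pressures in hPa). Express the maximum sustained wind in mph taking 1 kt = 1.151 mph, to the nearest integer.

ΔP = 1012 − 971 = 41 mb.
V ≈ 6 × 41^0.649 = 6 × 11.135 ≈ 66.811 kt.
66.811 × 1.151 ≈ 76.90 mph → 77 mph.

77 mph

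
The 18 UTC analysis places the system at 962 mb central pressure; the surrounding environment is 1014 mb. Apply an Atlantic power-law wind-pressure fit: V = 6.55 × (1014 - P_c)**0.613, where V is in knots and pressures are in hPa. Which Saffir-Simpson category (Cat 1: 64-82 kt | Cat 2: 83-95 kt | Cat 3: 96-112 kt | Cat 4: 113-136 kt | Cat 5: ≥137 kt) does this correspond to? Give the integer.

ΔP = 1014 − 962 = 52 mb.
V ≈ 6.55 × 52^0.613 = 6.55 × 11.27 ≈ 74 kt.
74 kt falls in the Category 1 band.

1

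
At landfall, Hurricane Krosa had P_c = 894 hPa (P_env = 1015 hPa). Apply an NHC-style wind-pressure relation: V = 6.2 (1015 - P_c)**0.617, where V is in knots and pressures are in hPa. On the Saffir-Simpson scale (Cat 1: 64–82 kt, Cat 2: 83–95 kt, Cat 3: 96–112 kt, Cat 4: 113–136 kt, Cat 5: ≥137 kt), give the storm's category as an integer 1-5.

ΔP = 1015 − 894 = 121 hPa.
V ≈ 6.2 × 121^0.617 = 6.2 × 19.28 ≈ 120 kt.
120 kt falls in the Category 4 band.

4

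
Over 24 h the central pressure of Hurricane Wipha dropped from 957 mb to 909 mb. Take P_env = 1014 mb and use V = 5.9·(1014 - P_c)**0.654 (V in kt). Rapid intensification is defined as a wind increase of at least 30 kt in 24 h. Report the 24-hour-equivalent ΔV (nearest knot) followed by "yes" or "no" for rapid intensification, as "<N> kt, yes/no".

V₁: ΔP = 57, V ≈ 5.9 × 57^0.654 ≈ 83.02 kt.
V₂: ΔP = 105, V ≈ 5.9 × 105^0.654 ≈ 123.80 kt.
ΔV over 24 h = 40.78 kt → 24 h equivalent = 40.78 × 24/24 ≈ 40.78 kt.
41 kt ≥ 30 kt ⇒ rapid intensification.

41 kt, yes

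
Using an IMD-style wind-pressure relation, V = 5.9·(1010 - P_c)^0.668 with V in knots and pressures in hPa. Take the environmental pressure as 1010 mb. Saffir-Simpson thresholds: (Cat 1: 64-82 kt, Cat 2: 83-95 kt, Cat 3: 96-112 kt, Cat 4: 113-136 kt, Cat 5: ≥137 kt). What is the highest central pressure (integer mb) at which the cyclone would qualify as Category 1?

Category 1 begins at V = 64 kt.
Required ΔP = (64/5.9)^(1/0.668) = 10.847^1.497 ≈ 35.47 mb.
P_c ≤ 1010 − 35.47 = 974.53, so the highest integer P_c is 974 mb.

974 mb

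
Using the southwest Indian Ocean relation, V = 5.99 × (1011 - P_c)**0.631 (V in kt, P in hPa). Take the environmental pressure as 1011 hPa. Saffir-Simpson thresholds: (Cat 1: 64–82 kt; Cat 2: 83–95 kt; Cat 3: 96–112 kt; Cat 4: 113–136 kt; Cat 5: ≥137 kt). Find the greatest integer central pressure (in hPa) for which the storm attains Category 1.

Category 1 begins at V = 64 kt.
Required ΔP = (64/5.99)^(1/0.631) = 10.684^1.585 ≈ 42.69 hPa.
P_c ≤ 1011 − 42.69 = 968.31, so the highest integer P_c is 968 hPa.

968 hPa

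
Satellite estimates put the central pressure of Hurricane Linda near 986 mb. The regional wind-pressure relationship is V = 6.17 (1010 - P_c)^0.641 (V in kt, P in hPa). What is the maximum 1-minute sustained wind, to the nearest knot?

ΔP = 1010 − 986 = 24 mb.
24^0.641 ≈ 7.669.
V ≈ 6.17 × 7.669 ≈ 47.3 kt.

47 kt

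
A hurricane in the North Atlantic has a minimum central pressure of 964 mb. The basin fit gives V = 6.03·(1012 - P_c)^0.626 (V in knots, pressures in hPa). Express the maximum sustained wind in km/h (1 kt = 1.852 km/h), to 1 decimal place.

ΔP = 1012 − 964 = 48 mb.
V ≈ 6.03 × 48^0.626 = 6.03 × 11.284 ≈ 68.042 kt.
68.042 × 1.852 ≈ 126.01 km/h → 126.0 km/h.

126.0 km/h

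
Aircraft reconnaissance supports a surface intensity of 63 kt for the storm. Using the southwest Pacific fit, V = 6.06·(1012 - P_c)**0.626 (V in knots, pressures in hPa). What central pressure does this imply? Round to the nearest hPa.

970 hPa

ΔP = (V / 6.06)^(1/0.626) = (63/6.06)^1.597.
63/6.06 = 10.396; 10.396^1.597 ≈ 42.11 hPa.
P_c = 1012 − 42.11 = 969.89 ≈ 970 hPa.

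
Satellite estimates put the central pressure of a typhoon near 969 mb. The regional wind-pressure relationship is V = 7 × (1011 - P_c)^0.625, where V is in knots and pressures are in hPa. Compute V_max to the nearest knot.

72 kt

ΔP = 1011 − 969 = 42 mb.
42^0.625 ≈ 10.340.
V ≈ 7 × 10.340 ≈ 72.4 kt.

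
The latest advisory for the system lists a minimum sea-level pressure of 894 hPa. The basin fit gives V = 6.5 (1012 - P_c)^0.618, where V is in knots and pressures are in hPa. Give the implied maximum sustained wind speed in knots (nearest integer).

124 kt

ΔP = 1012 − 894 = 118 hPa.
118^0.618 ≈ 19.073.
V ≈ 6.5 × 19.073 ≈ 124.0 kt.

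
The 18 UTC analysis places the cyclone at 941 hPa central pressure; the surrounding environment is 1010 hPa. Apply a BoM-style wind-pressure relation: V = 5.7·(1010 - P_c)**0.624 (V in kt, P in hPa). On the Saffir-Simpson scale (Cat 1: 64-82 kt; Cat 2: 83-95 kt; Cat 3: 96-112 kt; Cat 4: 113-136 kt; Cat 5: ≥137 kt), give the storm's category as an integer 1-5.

ΔP = 1010 − 941 = 69 hPa.
V ≈ 5.7 × 69^0.624 = 5.7 × 14.04 ≈ 80 kt.
80 kt falls in the Category 1 band.

1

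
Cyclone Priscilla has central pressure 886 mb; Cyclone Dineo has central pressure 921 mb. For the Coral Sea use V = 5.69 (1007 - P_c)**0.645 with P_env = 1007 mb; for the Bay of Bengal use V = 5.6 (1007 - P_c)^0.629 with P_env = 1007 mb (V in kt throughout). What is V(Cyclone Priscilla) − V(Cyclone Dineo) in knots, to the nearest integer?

Cyclone Priscilla: ΔP = 121; V ≈ 5.69 × 121^0.645 ≈ 125.46 kt.
Cyclone Dineo: ΔP = 86; V ≈ 5.6 × 86^0.629 ≈ 92.25 kt.
Difference ≈ 125.46 − 92.25 = 33.21 → 33 kt.

33 kt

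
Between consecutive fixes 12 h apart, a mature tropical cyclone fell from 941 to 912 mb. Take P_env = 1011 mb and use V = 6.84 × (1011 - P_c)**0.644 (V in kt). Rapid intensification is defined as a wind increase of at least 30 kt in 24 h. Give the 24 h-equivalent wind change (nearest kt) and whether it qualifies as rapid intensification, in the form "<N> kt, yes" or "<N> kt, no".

V₁: ΔP = 70, V ≈ 6.84 × 70^0.644 ≈ 105.51 kt.
V₂: ΔP = 99, V ≈ 6.84 × 99^0.644 ≈ 131.90 kt.
ΔV over 12 h = 26.39 kt → 24 h equivalent = 26.39 × 24/12 ≈ 52.78 kt.
53 kt ≥ 30 kt ⇒ rapid intensification.

53 kt, yes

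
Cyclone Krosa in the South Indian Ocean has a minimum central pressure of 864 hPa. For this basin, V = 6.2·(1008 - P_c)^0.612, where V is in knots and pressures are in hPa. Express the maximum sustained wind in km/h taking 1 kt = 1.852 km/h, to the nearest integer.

ΔP = 1008 − 864 = 144 hPa.
V ≈ 6.2 × 144^0.612 = 6.2 × 20.937 ≈ 129.810 kt.
129.810 × 1.852 ≈ 240.41 km/h → 240 km/h.

240 km/h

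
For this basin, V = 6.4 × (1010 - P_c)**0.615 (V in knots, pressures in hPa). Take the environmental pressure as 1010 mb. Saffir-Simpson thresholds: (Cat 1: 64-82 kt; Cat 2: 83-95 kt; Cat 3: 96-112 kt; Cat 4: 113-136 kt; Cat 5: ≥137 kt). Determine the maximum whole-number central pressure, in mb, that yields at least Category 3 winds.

Category 3 begins at V = 96 kt.
Required ΔP = (96/6.4)^(1/0.615) = 15.000^1.626 ≈ 81.72 mb.
P_c ≤ 1010 − 81.72 = 928.28, so the highest integer P_c is 928 mb.

928 mb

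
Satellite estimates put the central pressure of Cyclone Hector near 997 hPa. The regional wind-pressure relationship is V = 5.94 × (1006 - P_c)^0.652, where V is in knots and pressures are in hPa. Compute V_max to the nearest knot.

25 kt

ΔP = 1006 − 997 = 9 hPa.
9^0.652 ≈ 4.190.
V ≈ 5.94 × 4.190 ≈ 24.9 kt.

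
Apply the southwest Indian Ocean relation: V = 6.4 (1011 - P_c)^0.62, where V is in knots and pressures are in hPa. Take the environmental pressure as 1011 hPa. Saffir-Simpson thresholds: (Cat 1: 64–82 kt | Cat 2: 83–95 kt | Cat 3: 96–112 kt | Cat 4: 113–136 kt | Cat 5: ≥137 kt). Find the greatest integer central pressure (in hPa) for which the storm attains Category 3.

Category 3 begins at V = 96 kt.
Required ΔP = (96/6.4)^(1/0.62) = 15.000^1.613 ≈ 78.87 hPa.
P_c ≤ 1011 − 78.87 = 932.13, so the highest integer P_c is 932 hPa.

932 hPa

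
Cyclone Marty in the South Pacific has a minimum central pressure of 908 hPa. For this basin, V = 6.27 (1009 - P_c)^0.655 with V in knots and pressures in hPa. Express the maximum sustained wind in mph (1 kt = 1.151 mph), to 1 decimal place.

148.3 mph

ΔP = 1009 − 908 = 101 hPa.
V ≈ 6.27 × 101^0.655 = 6.27 × 20.551 ≈ 128.854 kt.
128.854 × 1.151 ≈ 148.31 mph → 148.3 mph.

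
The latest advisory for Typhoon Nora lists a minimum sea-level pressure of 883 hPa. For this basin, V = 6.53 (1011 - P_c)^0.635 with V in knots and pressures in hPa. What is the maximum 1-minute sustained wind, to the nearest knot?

ΔP = 1011 − 883 = 128 hPa.
128^0.635 ≈ 21.781.
V ≈ 6.53 × 21.781 ≈ 142.2 kt.

142 kt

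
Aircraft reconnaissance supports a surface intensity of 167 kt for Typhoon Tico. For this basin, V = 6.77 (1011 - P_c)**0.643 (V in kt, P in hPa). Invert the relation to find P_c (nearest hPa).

865 hPa

ΔP = (V / 6.77)^(1/0.643) = (167/6.77)^1.555.
167/6.77 = 24.668; 24.668^1.555 ≈ 146.23 hPa.
P_c = 1011 − 146.23 = 864.77 ≈ 865 hPa.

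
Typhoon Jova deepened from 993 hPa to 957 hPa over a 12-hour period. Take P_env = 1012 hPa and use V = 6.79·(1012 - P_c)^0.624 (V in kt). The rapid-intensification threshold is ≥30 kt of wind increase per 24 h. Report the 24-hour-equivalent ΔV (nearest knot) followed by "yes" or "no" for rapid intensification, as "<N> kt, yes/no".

V₁: ΔP = 19, V ≈ 6.79 × 19^0.624 ≈ 42.64 kt.
V₂: ΔP = 55, V ≈ 6.79 × 55^0.624 ≈ 82.77 kt.
ΔV over 12 h = 40.13 kt → 24 h equivalent = 40.13 × 24/12 ≈ 80.26 kt.
80 kt ≥ 30 kt ⇒ rapid intensification.

80 kt, yes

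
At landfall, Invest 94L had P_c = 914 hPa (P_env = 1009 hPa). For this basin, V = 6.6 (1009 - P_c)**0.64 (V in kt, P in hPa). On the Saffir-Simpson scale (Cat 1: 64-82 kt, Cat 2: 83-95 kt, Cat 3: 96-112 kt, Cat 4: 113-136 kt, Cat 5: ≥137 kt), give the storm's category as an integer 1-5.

4

ΔP = 1009 − 914 = 95 hPa.
V ≈ 6.6 × 95^0.64 = 6.6 × 18.44 ≈ 122 kt.
122 kt falls in the Category 4 band.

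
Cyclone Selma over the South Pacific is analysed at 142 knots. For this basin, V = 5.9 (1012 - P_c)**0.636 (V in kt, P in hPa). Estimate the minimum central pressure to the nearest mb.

863 mb

ΔP = (V / 5.9)^(1/0.636) = (142/5.9)^1.572.
142/5.9 = 24.068; 24.068^1.572 ≈ 148.62 mb.
P_c = 1012 − 148.62 = 863.38 ≈ 863 mb.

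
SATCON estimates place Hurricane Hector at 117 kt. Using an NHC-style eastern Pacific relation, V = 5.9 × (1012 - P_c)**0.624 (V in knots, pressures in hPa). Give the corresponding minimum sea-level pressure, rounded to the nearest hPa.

892 hPa

ΔP = (V / 5.9)^(1/0.624) = (117/5.9)^1.603.
117/5.9 = 19.831; 19.831^1.603 ≈ 119.97 hPa.
P_c = 1012 − 119.97 = 892.03 ≈ 892 hPa.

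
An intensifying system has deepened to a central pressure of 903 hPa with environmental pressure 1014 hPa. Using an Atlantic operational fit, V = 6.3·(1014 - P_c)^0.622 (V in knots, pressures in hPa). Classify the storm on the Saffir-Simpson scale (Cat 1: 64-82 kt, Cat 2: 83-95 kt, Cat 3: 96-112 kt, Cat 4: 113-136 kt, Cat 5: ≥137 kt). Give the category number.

4

ΔP = 1014 − 903 = 111 hPa.
V ≈ 6.3 × 111^0.622 = 6.3 × 18.72 ≈ 118 kt.
118 kt falls in the Category 4 band.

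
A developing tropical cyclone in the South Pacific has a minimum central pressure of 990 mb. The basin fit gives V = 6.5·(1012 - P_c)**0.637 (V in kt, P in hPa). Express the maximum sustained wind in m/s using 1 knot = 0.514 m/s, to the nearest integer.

24 m/s

ΔP = 1012 − 990 = 22 mb.
V ≈ 6.5 × 22^0.637 = 6.5 × 7.163 ≈ 46.563 kt.
46.563 × 0.514 ≈ 23.93 m/s → 24 m/s.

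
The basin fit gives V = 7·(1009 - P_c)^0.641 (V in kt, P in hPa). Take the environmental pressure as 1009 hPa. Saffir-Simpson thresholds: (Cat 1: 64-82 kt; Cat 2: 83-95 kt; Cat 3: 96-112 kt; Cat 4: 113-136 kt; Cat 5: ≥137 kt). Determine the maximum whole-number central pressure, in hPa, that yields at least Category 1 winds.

977 hPa

Category 1 begins at V = 64 kt.
Required ΔP = (64/7)^(1/0.641) = 9.143^1.560 ≈ 31.58 hPa.
P_c ≤ 1009 − 31.58 = 977.42, so the highest integer P_c is 977 hPa.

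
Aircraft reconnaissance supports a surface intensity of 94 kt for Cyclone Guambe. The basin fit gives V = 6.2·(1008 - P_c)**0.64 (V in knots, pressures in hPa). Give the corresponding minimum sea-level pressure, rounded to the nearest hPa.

ΔP = (V / 6.2)^(1/0.64) = (94/6.2)^1.562.
94/6.2 = 15.161; 15.161^1.562 ≈ 69.97 hPa.
P_c = 1008 − 69.97 = 938.03 ≈ 938 hPa.

938 hPa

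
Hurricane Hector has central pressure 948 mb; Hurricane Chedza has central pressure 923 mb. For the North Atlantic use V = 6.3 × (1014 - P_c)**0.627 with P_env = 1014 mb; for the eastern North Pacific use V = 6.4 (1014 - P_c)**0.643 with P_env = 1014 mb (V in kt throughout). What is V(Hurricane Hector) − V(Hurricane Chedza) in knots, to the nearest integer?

Hurricane Hector: ΔP = 66; V ≈ 6.3 × 66^0.627 ≈ 87.14 kt.
Hurricane Chedza: ΔP = 91; V ≈ 6.4 × 91^0.643 ≈ 116.37 kt.
Difference ≈ 87.14 − 116.37 = -29.23 → -29 kt.

-29 kt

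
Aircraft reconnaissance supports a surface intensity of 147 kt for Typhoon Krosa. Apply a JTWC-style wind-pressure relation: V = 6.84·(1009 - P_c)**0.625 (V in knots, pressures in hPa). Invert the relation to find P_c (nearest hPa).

874 hPa

ΔP = (V / 6.84)^(1/0.625) = (147/6.84)^1.600.
147/6.84 = 21.491; 21.491^1.600 ≈ 135.40 hPa.
P_c = 1009 − 135.40 = 873.60 ≈ 874 hPa.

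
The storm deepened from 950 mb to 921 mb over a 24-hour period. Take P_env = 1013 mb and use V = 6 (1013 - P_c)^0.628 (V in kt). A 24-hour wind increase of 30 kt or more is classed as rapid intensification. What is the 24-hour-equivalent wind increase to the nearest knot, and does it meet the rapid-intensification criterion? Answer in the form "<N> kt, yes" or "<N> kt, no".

22 kt, no

V₁: ΔP = 63, V ≈ 6 × 63^0.628 ≈ 80.94 kt.
V₂: ΔP = 92, V ≈ 6 × 92^0.628 ≈ 102.66 kt.
ΔV over 24 h = 21.72 kt → 24 h equivalent = 21.72 × 24/24 ≈ 21.72 kt.
22 kt < 30 kt ⇒ not rapid intensification.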